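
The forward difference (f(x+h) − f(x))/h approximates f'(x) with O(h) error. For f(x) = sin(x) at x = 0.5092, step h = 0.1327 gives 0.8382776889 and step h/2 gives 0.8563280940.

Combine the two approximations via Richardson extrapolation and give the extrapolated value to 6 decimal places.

Method order is 1; weight 2^1 = 2.
A(h/2) − A(h) = 0.8563280940 − 0.8382776889 = 0.0180504051
Divide by 2^1 − 1 = 1: 0.0180504051/1 = 0.0180504051
R = 0.8563280940 + 0.0180504051 = 0.8743784991
Shift from A(h/2): +0.0180504051.

0.874378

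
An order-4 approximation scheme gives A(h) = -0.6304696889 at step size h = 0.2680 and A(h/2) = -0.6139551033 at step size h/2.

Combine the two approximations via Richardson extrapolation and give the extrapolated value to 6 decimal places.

-0.612854

Error is O(h^4); halving h shrinks it by 2^4 = 16.
2^4·A(h/2) = -9.8232816528; minus A(h) gives -9.1928119639.
Denominator 16 − 1 = 15.
So the Richardson estimate is -0.6128541309.
Correction |R − A(h/2)| = 1.101e-03; gap |A(h/2) − A(h)| = 1.651e-02.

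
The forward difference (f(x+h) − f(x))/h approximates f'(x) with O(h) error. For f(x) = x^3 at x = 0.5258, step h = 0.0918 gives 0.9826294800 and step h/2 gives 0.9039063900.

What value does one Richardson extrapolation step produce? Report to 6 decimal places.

0.825183

Method order is 1; weight 2^1 = 2.
Difference of the inputs: 0.9039063900 − 0.9826294800 = -0.0787230900
Divide by 2^1 − 1 = 1: (-0.0787230900)/1 = -0.0787230900
R = 0.9039063900 − 0.0787230900 = 0.8251833000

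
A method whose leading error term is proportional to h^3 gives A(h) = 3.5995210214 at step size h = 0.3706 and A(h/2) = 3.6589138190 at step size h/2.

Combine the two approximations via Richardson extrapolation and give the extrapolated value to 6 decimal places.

With r = 3 the leading error scales as h^3, so the weight is 2^3 = 8.
8·3.6589138190 = 29.2713105520; 29.2713105520 − 3.5995210214 = 25.6717895306
25.6717895306 ÷ 7 = 3.6673985044
Gap between inputs: 5.939e-02; correction applied: +0.0084846854.

3.667399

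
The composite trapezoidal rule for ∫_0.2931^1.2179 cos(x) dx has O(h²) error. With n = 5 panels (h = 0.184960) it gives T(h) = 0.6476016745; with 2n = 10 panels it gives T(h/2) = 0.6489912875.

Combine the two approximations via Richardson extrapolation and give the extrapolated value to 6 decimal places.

0.649454

r = 2: numerator weight 4, denominator 3.
4*0.6489912875 = 2.5959651500; 2.5959651500 − 0.6476016745 = 1.9483634755
R = 1.9483634755/3 = 0.6494544918
Correction |R − A(h/2)| = 4.632e-04; gap |A(h/2) − A(h)| = 1.390e-03.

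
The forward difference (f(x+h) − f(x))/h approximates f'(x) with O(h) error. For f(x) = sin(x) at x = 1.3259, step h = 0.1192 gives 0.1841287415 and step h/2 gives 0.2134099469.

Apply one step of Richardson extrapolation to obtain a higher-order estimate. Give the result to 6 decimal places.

Leading term ∝ h^1; use weight 2 = 2^1.
2 × 0.2134099469 − 0.1841287415 = 0.2426911523
Divide by 2^1 − 1 = 1.
Extrapolated: 0.2426911523 / 1 = 0.2426911523
Gap between inputs: 2.928e-02; correction applied: +0.0292812054.

0.242691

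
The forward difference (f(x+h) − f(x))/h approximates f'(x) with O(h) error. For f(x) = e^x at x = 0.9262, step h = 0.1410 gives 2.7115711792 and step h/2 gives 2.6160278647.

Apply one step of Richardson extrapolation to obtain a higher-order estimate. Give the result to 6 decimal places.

2.520485

Method order is 1; weight 2^1 = 2.
Numerator 2×A(h/2) − A(h) = 2×2.6160278647 − 2.7115711792 = 2.5204845502
Denominator 2 − 1 = 1.
(2×2.6160278647 − 2.7115711792)/(2 − 1) = 2.5204845502
Correction |R − A(h/2)| = 9.554e-02; gap |A(h/2) − A(h)| = 9.554e-02.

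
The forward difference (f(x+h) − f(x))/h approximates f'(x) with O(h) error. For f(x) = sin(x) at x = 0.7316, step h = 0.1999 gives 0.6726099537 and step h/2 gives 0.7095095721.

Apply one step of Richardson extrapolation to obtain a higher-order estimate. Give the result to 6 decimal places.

0.746409

Leading term ∝ h^1; use weight 2 = 2^1.
2 × 0.7095095721 = 1.4190191442; 1.4190191442 − 0.6726099537 = 0.7464091905
Divide by 2^1 − 1 = 1.
0.7464091905 ÷ 1 = 0.7464091905
Gap between inputs: 3.690e-02; correction applied: +0.0368996184.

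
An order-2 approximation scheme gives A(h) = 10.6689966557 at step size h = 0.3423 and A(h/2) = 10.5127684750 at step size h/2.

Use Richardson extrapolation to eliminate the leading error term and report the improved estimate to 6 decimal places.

10.460692

Error is O(h^2); halving h shrinks it by 2^2 = 4.
A(h/2) − A(h) = 10.5127684750 − 10.6689966557 = -0.1562281807
Divide by 2^2 − 1 = 3: (-0.1562281807)/3 = -0.0520760602
R = 10.5127684750 − 0.0520760602 = 10.4606924148
Shift from A(h/2): −0.0520760602.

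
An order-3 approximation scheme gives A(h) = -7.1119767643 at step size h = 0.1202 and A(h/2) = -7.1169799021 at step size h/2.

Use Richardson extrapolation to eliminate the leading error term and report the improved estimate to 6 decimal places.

r = 3, so 2^r = 8.
Numerator 8*A(h/2) − A(h) = 8*(-7.1169799021) − (-7.1119767643) = -49.8238624525
(-49.8238624525) ÷ 7 = -7.1176946361
Correction |R − A(h/2)| = 7.147e-04; gap |A(h/2) − A(h)| = 5.003e-03.

-7.117695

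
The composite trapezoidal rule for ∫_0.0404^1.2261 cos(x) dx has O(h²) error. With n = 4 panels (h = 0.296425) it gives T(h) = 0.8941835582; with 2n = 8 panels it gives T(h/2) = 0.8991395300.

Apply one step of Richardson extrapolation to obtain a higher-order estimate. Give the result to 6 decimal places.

0.900792

r = 2, so 2^r = 4.
Top: 4(0.8991395300) − (0.8941835582) = 2.7023745618
R = 2.7023745618/3 = 0.9007915206
Correction |R − A(h/2)| = 1.652e-03; gap |A(h/2) − A(h)| = 4.956e-03.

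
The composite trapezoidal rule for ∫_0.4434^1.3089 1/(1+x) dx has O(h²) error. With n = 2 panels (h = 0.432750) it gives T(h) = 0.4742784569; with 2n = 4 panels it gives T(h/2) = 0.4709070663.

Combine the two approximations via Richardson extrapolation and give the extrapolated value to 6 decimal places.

0.469783

r = 2, so 2^r = 4.
2^2 × A(h/2) = 1.8836282652; minus A(h) gives 1.4093498083.
Denominator 4 − 1 = 3.
(4 × 0.4709070663 − 0.4742784569)/(4 − 1) = 0.4697832694
Shift from A(h/2): −0.0011237969.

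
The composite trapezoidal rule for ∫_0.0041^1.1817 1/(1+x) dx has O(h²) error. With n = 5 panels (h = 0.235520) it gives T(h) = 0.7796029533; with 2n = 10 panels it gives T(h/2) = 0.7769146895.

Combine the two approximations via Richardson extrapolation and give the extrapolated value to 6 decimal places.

r = 2: numerator weight 4, denominator 3.
Top: 4(0.7769146895) − (0.7796029533) = 2.3280558047
Divide by 2^2 − 1 = 3.
So the Richardson estimate is 0.7760186016.
Gap between inputs: 2.688e-03; correction applied: −0.0008960879.

0.776019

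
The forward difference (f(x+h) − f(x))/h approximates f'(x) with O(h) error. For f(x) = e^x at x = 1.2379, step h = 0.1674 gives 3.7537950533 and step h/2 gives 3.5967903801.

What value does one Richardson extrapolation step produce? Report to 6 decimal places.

Order 1 gives 2^r = 2 and 2^r − 1 = 1.
Top: 2(3.5967903801) − (3.7537950533) = 3.4397857069
3.4397857069 ÷ 1 = 3.4397857069
Shift from A(h/2): −0.1570046732.

3.439786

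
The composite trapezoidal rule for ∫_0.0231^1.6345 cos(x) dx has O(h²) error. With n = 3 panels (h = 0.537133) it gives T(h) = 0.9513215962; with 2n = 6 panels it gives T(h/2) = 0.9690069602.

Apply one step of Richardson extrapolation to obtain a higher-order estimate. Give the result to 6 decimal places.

0.974902

Method order is 2; weight 2^2 = 4.
Weighted: 3.8760278408 − 0.9513215962 = 2.9247062446
Extrapolated: 2.9247062446 / 3 = 0.9749020815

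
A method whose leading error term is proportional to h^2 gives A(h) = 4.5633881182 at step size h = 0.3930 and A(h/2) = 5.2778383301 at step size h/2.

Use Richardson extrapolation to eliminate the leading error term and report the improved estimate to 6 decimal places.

5.515988

Order 2 gives 2^r = 4 and 2^r − 1 = 3.
Difference of the inputs: 5.2778383301 − 4.5633881182 = 0.7144502119
Divide by 2^2 − 1 = 3: 0.7144502119/3 = 0.2381500706
R = 5.2778383301 + 0.2381500706 = 5.5159884007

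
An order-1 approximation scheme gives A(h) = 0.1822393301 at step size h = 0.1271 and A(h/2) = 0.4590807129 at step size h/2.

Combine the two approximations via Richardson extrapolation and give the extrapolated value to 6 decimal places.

Method order is 1; weight 2^1 = 2.
2·0.4590807129 − 0.1822393301 = 0.7359220957
R = 0.7359220957/1 = 0.7359220957
Gap between inputs: 2.768e-01; correction applied: +0.2768413828.

0.735922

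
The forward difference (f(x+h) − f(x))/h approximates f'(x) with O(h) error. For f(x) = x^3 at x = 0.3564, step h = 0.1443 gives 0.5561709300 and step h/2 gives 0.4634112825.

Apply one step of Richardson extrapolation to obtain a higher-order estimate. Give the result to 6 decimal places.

Method order is 1; weight 2^1 = 2.
Difference of the inputs: 0.4634112825 − 0.5561709300 = -0.0927596475
Divide by 2^1 − 1 = 1: (-0.0927596475)/1 = -0.0927596475
R = 0.4634112825 − 0.0927596475 = 0.3706516350

0.370652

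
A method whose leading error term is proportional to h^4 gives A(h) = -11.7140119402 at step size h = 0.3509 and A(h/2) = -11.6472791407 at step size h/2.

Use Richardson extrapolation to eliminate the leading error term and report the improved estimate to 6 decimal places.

-11.642830

Method order is 4; weight 2^4 = 16.
2^4·A(h/2) = -186.3564662512; minus A(h) gives -174.6424543110.
Divide by 2^4 − 1 = 15.
R = (-174.6424543110)/15 = -11.6428302874
Correction |R − A(h/2)| = 4.449e-03; gap |A(h/2) − A(h)| = 6.673e-02.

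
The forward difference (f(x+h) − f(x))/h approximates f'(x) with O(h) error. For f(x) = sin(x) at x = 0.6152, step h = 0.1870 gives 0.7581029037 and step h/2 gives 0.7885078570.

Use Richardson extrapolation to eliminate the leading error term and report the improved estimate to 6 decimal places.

Method order is 1; weight 2^1 = 2.
Difference of the inputs: 0.7885078570 − 0.7581029037 = 0.0304049533
Divide by 2^1 − 1 = 1: 0.0304049533/1 = 0.0304049533
R = 0.7885078570 + 0.0304049533 = 0.8189128103

0.818913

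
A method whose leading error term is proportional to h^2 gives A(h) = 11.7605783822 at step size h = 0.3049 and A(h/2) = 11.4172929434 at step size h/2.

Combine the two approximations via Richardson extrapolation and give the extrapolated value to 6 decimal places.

Error is O(h^2); halving h shrinks it by 2^2 = 4.
4 × 11.4172929434 = 45.6691717736; 45.6691717736 − 11.7605783822 = 33.9085933914
(4 × 11.4172929434 − 11.7605783822)/(4 − 1) = 11.3028644638

11.302864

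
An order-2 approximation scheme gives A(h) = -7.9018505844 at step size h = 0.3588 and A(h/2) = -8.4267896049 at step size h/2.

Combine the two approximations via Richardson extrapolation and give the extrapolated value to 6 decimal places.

-8.601769

With r = 2 the leading error scales as h^2, so the weight is 2^2 = 4.
4·(-8.4267896049) − (-7.9018505844) = -25.8053078352
Divide by 2^2 − 1 = 3.
(4·(-8.4267896049) − (-7.9018505844))/(4 − 1) = -8.6017692784
Correction |R − A(h/2)| = 1.750e-01; gap |A(h/2) − A(h)| = 5.249e-01.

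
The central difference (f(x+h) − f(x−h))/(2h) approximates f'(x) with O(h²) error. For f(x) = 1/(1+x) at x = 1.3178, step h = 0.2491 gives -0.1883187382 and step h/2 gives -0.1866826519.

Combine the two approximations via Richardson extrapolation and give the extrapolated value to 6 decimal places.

-0.186137

Error is O(h^2); halving h shrinks it by 2^2 = 4.
2^2×A(h/2) = -0.7467306076; minus A(h) gives -0.5584118694.
Denominator 4 − 1 = 3.
Result: -0.1861372898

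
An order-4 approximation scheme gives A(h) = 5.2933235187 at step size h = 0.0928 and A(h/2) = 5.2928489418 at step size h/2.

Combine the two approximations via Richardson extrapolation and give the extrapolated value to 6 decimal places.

5.292817

Error is O(h^4); halving h shrinks it by 2^4 = 16.
16 × 5.2928489418 = 84.6855830688; subtract 5.2933235187 → 79.3922595501
(16 × 5.2928489418 − 5.2933235187)/(16 − 1) = 5.2928173033
Correction |R − A(h/2)| = 3.164e-05; gap |A(h/2) − A(h)| = 4.746e-04.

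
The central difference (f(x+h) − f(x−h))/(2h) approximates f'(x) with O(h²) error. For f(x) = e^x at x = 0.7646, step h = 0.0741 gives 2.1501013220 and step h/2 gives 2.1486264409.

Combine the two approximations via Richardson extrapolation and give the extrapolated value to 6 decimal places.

2.148135

Leading term ∝ h^2; use weight 4 = 2^2.
2^2*A(h/2) = 8.5945057636; minus A(h) gives 6.4444044416.
R = 6.4444044416/3 = 2.1481348139
Gap between inputs: 1.475e-03; correction applied: −0.0004916270.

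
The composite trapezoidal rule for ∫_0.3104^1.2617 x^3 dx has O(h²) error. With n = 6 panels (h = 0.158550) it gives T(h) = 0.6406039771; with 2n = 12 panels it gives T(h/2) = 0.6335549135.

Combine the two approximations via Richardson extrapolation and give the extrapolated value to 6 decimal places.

0.631205

Leading term ∝ h^2; use weight 4 = 2^2.
Difference of the inputs: 0.6335549135 − 0.6406039771 = -0.0070490636
Correction (A(h/2) − A(h))/(4 − 1) = (-0.0070490636)/3 = -0.0023496879
R = 0.6335549135 − 0.0023496879 = 0.6312052256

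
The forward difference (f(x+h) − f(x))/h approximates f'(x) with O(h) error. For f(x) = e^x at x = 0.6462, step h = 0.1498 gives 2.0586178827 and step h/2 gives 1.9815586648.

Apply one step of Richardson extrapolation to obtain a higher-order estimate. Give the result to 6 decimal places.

1.904499

Error is O(h^1); halving h shrinks it by 2^1 = 2.
Weighted: 3.9631173296 − 2.0586178827 = 1.9044994469
R = 1.9044994469/1 = 1.9044994469
Gap between inputs: 7.706e-02; correction applied: −0.0770592179.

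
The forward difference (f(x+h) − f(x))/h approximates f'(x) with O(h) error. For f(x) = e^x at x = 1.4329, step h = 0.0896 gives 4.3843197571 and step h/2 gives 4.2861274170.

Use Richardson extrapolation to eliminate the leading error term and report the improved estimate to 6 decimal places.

With r = 1 the leading error scales as h^1, so the weight is 2^1 = 2.
Difference of the inputs: 4.2861274170 − 4.3843197571 = -0.0981923401
Divide by 2^1 − 1 = 1: (-0.0981923401)/1 = -0.0981923401
R = 4.2861274170 − 0.0981923401 = 4.1879350769

4.187935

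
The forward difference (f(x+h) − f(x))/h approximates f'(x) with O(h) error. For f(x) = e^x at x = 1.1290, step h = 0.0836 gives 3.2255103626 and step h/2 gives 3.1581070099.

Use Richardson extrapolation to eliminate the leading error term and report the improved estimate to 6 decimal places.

3.090704

Order 1 gives 2^r = 2 and 2^r − 1 = 1.
Top: 2(3.1581070099) − (3.2255103626) = 3.0907036572
Denominator 2 − 1 = 1.
Result: 3.0907036572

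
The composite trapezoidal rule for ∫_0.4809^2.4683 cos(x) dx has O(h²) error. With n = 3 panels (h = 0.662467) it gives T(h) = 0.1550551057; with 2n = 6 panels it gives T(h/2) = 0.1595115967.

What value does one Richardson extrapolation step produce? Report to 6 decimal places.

r = 2, so 2^r = 4.
4·0.1595115967 − 0.1550551057 = 0.4829912811
Divide by 2^2 − 1 = 3.
R = 0.4829912811/3 = 0.1609970937
Gap between inputs: 4.456e-03; correction applied: +0.0014854970.

0.160997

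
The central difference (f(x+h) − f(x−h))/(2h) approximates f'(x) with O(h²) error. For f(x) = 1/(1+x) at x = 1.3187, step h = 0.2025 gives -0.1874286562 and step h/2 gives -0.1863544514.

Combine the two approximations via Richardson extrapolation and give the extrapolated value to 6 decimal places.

-0.185996

The method has order 2: 2^2 = 4.
Numerator 4×A(h/2) − A(h) = 4×(-0.1863544514) − (-0.1874286562) = -0.5579891494
Divide by 2^2 − 1 = 3.
So the Richardson estimate is -0.1859963831.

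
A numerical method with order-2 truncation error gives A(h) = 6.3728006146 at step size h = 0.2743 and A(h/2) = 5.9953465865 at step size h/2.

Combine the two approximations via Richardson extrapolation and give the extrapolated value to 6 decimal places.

5.869529

The method has order 2: 2^2 = 4.
A(h/2) − A(h) = 5.9953465865 − 6.3728006146 = -0.3774540281
Correction (A(h/2) − A(h))/(4 − 1) = (-0.3774540281)/3 = -0.1258180094
R = 5.9953465865 − 0.1258180094 = 5.8695285771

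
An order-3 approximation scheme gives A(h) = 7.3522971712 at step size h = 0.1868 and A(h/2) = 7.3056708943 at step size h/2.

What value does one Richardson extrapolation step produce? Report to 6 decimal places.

r = 3, so 2^r = 8.
Top: 8(7.3056708943) − (7.3522971712) = 51.0930699832
Denominator 8 − 1 = 7.
So the Richardson estimate is 7.2990099976.
Correction |R − A(h/2)| = 6.661e-03; gap |A(h/2) − A(h)| = 4.663e-02.

7.299010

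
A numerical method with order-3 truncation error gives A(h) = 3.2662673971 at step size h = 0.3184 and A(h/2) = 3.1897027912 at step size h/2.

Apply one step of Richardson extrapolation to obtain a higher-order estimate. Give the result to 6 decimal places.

r = 3, so 2^r = 8.
2^3 × A(h/2) = 25.5176223296; minus A(h) gives 22.2513549325.
Divide by 2^3 − 1 = 7.
Extrapolated: 22.2513549325 / 7 = 3.1787649904

3.178765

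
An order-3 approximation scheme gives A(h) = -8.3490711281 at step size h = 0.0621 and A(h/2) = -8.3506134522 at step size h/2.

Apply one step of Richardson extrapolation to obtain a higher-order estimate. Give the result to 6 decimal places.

Error is O(h^3); halving h shrinks it by 2^3 = 8.
Weighted: (-66.8049076176) − (-8.3490711281) = -58.4558364895
Divide by 2^3 − 1 = 7.
So the Richardson estimate is -8.3508337842.

-8.350834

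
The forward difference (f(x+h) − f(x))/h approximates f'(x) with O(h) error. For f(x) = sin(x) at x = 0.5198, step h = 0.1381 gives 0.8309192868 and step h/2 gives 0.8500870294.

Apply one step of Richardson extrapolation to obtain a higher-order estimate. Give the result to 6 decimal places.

0.869255

With r = 1 the leading error scales as h^1, so the weight is 2^1 = 2.
2*0.8500870294 − 0.8309192868 = 0.8692547720
Divide by 2^1 − 1 = 1.
(2*0.8500870294 − 0.8309192868)/(2 − 1) = 0.8692547720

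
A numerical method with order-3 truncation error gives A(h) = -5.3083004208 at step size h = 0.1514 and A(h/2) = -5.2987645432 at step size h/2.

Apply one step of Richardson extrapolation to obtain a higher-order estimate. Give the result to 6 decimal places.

r = 3, so 2^r = 8.
8*(-5.2987645432) − (-5.3083004208) = -37.0818159248
(8*(-5.2987645432) − (-5.3083004208))/(8 − 1) = -5.2974022750
Gap between inputs: 9.536e-03; correction applied: +0.0013622682.

-5.297402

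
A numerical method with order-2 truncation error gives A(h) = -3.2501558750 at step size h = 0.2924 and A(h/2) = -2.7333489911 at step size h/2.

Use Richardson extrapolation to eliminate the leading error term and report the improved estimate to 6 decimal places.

-2.561080

r = 2, so 2^r = 4.
Top: 4(-2.7333489911) − (-3.2501558750) = -7.6832400894
R = (-7.6832400894)/3 = -2.5610800298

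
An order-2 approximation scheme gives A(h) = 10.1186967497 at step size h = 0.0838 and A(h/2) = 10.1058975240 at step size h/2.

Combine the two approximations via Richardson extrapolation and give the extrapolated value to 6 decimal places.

Leading term ∝ h^2; use weight 4 = 2^2.
Weighted: 40.4235900960 − 10.1186967497 = 30.3048933463
Extrapolated: 30.3048933463 / 3 = 10.1016311154
Shift from A(h/2): −0.0042664086.

10.101631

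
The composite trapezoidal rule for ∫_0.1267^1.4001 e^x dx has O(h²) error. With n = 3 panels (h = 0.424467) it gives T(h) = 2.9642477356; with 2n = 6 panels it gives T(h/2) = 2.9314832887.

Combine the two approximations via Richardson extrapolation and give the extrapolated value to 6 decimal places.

2.920562

Method order is 2; weight 2^2 = 4.
4 × 2.9314832887 − 2.9642477356 = 8.7616854192
Denominator 4 − 1 = 3.
Result: 2.9205618064
Correction |R − A(h/2)| = 1.092e-02; gap |A(h/2) − A(h)| = 3.276e-02.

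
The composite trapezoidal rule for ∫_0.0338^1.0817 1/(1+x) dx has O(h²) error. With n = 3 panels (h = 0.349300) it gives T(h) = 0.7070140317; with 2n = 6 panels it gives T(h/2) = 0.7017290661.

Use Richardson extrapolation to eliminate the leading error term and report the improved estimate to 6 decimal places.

Order 2 gives 2^r = 4 and 2^r − 1 = 3.
Top: 4(0.7017290661) − (0.7070140317) = 2.0999022327
Extrapolated: 2.0999022327 / 3 = 0.6999674109

0.699967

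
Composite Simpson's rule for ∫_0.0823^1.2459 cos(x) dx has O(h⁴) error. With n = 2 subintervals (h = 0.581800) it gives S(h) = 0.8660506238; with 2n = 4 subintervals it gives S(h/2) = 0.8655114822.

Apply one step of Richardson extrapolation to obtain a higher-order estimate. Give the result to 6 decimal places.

0.865476

Order 4 gives 2^r = 16 and 2^r − 1 = 15.
Difference of the inputs: 0.8655114822 − 0.8660506238 = -0.0005391416
Divide by 2^4 − 1 = 15: (-0.0005391416)/15 = -0.0000359428
R = A(h/2) + (A(h/2) − A(h))/15 = 0.8655114822 − 0.0000359428 = 0.8654755394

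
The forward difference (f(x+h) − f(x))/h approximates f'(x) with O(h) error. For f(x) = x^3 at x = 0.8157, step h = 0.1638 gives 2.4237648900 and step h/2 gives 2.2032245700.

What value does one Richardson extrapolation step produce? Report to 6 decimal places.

Order 1 gives 2^r = 2 and 2^r − 1 = 1.
2 × 2.2032245700 − 2.4237648900 = 1.9826842500
1.9826842500 ÷ 1 = 1.9826842500

1.982684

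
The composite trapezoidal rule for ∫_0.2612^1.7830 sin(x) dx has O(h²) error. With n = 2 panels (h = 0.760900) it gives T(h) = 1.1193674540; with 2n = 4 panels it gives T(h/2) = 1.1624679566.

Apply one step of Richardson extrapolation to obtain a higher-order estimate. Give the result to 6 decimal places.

1.176835

r = 2, so 2^r = 4.
Numerator 4*A(h/2) − A(h) = 4*1.1624679566 − 1.1193674540 = 3.5305043724
R = 3.5305043724/3 = 1.1768347908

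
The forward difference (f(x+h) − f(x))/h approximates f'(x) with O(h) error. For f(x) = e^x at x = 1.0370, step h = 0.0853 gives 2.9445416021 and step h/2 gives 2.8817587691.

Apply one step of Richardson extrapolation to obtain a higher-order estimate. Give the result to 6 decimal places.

r = 1: numerator weight 2, denominator 1.
2*2.8817587691 = 5.7635175382; 5.7635175382 − 2.9445416021 = 2.8189759361
Divide by 2^1 − 1 = 1.
So the Richardson estimate is 2.8189759361.

2.818976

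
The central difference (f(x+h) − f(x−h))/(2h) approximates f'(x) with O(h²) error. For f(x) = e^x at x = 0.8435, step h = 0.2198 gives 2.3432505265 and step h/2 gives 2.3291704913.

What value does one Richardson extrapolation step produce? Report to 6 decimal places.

2.324477

r = 2: numerator weight 4, denominator 3.
2^2 × A(h/2) = 9.3166819652; minus A(h) gives 6.9734314387.
Divide by 2^2 − 1 = 3.
So the Richardson estimate is 2.3244771462.
Shift from A(h/2): −0.0046933451.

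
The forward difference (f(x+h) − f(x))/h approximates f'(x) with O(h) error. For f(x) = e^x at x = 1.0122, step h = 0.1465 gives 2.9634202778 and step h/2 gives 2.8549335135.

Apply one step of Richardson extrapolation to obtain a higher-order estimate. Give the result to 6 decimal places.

Order 1 gives 2^r = 2 and 2^r − 1 = 1.
Difference of the inputs: 2.8549335135 − 2.9634202778 = -0.1084867643
Divide by 2^1 − 1 = 1: (-0.1084867643)/1 = -0.1084867643
R = A(h/2) + (A(h/2) − A(h))/1 = 2.8549335135 − 0.1084867643 = 2.7464467492

2.746447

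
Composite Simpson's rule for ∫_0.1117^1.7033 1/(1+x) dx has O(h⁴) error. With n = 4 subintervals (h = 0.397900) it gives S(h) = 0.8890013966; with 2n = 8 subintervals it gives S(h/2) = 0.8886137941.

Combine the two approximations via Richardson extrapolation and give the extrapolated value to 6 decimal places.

With r = 4 the leading error scales as h^4, so the weight is 2^4 = 16.
Difference of the inputs: 0.8886137941 − 0.8890013966 = -0.0003876025
Divide by 2^4 − 1 = 15: (-0.0003876025)/15 = -0.0000258402
R = A(h/2) + (A(h/2) − A(h))/15 = 0.8886137941 − 0.0000258402 = 0.8885879539
Shift from A(h/2): −0.0000258402.

0.888588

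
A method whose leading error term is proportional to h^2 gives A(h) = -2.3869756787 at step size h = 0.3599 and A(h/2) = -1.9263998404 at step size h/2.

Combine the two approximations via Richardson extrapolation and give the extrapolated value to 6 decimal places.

Error is O(h^2); halving h shrinks it by 2^2 = 4.
Difference of the inputs: -1.9263998404 − (-2.3869756787) = 0.4605758383
Correction (A(h/2) − A(h))/(4 − 1) = 0.4605758383/3 = 0.1535252794
R = A(h/2) + (A(h/2) − A(h))/3 = -1.9263998404 + 0.1535252794 = -1.7728745610
Correction |R − A(h/2)| = 1.535e-01; gap |A(h/2) − A(h)| = 4.606e-01.

-1.772875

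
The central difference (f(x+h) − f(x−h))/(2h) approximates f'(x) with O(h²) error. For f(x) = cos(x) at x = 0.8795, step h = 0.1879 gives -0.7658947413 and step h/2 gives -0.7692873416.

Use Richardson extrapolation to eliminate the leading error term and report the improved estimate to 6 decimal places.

-0.770418

Order 2 gives 2^r = 4 and 2^r − 1 = 3.
Top: 4(-0.7692873416) − (-0.7658947413) = -2.3112546251
Extrapolated: (-2.3112546251) / 3 = -0.7704182084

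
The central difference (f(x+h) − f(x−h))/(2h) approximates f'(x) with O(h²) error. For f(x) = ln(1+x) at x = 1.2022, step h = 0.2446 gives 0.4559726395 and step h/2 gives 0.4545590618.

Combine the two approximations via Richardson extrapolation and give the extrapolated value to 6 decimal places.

Leading term ∝ h^2; use weight 4 = 2^2.
A(h/2) − A(h) = 0.4545590618 − 0.4559726395 = -0.0014135777
Divide by 2^2 − 1 = 3: (-0.0014135777)/3 = -0.0004711926
R = A(h/2) + (A(h/2) − A(h))/3 = 0.4545590618 − 0.0004711926 = 0.4540878692
Gap between inputs: 1.414e-03; correction applied: −0.0004711926.

0.454088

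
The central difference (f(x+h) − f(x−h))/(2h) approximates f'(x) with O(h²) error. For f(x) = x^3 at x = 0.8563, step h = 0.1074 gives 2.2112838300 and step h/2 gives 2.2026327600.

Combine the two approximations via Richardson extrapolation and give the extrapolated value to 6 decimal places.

2.199749

With r = 2 the leading error scales as h^2, so the weight is 2^2 = 4.
4*2.2026327600 = 8.8105310400; 8.8105310400 − 2.2112838300 = 6.5992472100
(4*2.2026327600 − 2.2112838300)/(4 − 1) = 2.1997490700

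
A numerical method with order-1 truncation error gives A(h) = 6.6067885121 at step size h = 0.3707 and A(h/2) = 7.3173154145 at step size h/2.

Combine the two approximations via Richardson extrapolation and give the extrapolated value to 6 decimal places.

With r = 1 the leading error scales as h^1, so the weight is 2^1 = 2.
Numerator 2·A(h/2) − A(h) = 2·7.3173154145 − 6.6067885121 = 8.0278423169
8.0278423169 ÷ 1 = 8.0278423169

8.027842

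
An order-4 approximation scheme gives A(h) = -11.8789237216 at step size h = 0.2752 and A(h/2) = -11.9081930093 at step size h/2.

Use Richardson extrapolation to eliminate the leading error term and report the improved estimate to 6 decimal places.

-11.910144

The method has order 4: 2^4 = 16.
16×(-11.9081930093) = -190.5310881488; (-190.5310881488) − (-11.8789237216) = -178.6521644272
Divide by 2^4 − 1 = 15.
Extrapolated: (-178.6521644272) / 15 = -11.9101442951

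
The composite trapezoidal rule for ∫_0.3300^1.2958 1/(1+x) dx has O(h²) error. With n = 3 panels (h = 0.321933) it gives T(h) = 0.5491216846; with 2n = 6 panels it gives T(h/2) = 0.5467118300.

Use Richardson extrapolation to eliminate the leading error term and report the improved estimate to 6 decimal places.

0.545909

r = 2, so 2^r = 4.
Weighted: 2.1868473200 − 0.5491216846 = 1.6377256354
Denominator 4 − 1 = 3.
So the Richardson estimate is 0.5459085451.
Shift from A(h/2): −0.0008032849.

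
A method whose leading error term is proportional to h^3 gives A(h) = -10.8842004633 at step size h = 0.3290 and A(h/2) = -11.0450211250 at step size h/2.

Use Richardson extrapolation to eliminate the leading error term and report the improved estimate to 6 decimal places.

r = 3: numerator weight 8, denominator 7.
2^3 × A(h/2) = -88.3601690000; minus A(h) gives -77.4759685367.
Divide by 2^3 − 1 = 7.
Extrapolated: (-77.4759685367) / 7 = -11.0679955052
Gap between inputs: 1.608e-01; correction applied: −0.0229743802.

-11.067996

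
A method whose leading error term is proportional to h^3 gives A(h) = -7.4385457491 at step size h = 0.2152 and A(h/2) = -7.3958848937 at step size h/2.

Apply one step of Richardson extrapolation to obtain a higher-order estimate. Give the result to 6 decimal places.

r = 3, so 2^r = 8.
8*(-7.3958848937) = -59.1670791496; (-59.1670791496) − (-7.4385457491) = -51.7285334005
(8*(-7.3958848937) − (-7.4385457491))/(8 − 1) = -7.3897904858
Gap between inputs: 4.266e-02; correction applied: +0.0060944079.

-7.389790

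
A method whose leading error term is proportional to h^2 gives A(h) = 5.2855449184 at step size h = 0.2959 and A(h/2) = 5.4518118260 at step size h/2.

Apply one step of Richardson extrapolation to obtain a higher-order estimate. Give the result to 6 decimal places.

With r = 2 the leading error scales as h^2, so the weight is 2^2 = 4.
A(h/2) − A(h) = 5.4518118260 − 5.2855449184 = 0.1662669076
Correction (A(h/2) − A(h))/(4 − 1) = 0.1662669076/3 = 0.0554223025
R = A(h/2) + (A(h/2) − A(h))/3 = 5.4518118260 + 0.0554223025 = 5.5072341285
Shift from A(h/2): +0.0554223025.

5.507234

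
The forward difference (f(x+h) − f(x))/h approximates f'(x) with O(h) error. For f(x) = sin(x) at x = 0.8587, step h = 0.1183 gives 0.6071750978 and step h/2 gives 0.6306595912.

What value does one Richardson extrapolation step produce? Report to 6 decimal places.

Method order is 1; weight 2^1 = 2.
2 × 0.6306595912 − 0.6071750978 = 0.6541440846
R = 0.6541440846/1 = 0.6541440846

0.654144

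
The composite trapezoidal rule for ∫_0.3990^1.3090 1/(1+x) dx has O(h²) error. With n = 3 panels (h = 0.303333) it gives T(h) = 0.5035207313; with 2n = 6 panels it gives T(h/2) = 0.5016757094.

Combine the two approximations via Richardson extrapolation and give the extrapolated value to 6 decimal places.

With r = 2 the leading error scales as h^2, so the weight is 2^2 = 4.
Weighted: 2.0067028376 − 0.5035207313 = 1.5031821063
R = 1.5031821063/3 = 0.5010607021

0.501061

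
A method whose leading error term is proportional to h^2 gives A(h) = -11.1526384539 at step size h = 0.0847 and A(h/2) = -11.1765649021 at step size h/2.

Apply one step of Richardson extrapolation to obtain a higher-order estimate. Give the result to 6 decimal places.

-11.184540

With r = 2 the leading error scales as h^2, so the weight is 2^2 = 4.
Numerator 4 × A(h/2) − A(h) = 4 × (-11.1765649021) − (-11.1526384539) = -33.5536211545
Divide by 2^2 − 1 = 3.
Extrapolated: (-33.5536211545) / 3 = -11.1845403848
Shift from A(h/2): −0.0079754827.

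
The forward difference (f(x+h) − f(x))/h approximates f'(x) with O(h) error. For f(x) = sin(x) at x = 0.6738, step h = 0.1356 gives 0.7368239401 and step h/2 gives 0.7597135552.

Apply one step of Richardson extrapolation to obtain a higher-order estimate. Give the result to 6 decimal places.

0.782603

The method has order 1: 2^1 = 2.
2^1*A(h/2) = 1.5194271104; minus A(h) gives 0.7826031703.
R = 0.7826031703/1 = 0.7826031703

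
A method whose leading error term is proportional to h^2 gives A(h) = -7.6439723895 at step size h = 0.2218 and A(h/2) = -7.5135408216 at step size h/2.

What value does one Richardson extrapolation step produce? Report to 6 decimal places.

Order 2 gives 2^r = 4 and 2^r − 1 = 3.
Numerator 4×A(h/2) − A(h) = 4×(-7.5135408216) − (-7.6439723895) = -22.4101908969
(-22.4101908969) ÷ 3 = -7.4700636323
Shift from A(h/2): +0.0434771893.

-7.470064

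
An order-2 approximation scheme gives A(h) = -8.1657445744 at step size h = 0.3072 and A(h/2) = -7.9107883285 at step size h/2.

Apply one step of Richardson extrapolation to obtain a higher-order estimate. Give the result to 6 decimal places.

-7.825803

Order 2 gives 2^r = 4 and 2^r − 1 = 3.
Difference of the inputs: -7.9107883285 − (-8.1657445744) = 0.2549562459
Divide by 2^2 − 1 = 3: 0.2549562459/3 = 0.0849854153
R = -7.9107883285 + 0.0849854153 = -7.8258029132
Correction |R − A(h/2)| = 8.499e-02; gap |A(h/2) − A(h)| = 2.550e-01.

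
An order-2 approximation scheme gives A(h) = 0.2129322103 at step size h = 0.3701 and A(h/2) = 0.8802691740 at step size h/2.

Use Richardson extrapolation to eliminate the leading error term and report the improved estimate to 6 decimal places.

Error is O(h^2); halving h shrinks it by 2^2 = 4.
4 × 0.8802691740 = 3.5210766960; 3.5210766960 − 0.2129322103 = 3.3081444857
Denominator 4 − 1 = 3.
(4 × 0.8802691740 − 0.2129322103)/(4 − 1) = 1.1027148286

1.102715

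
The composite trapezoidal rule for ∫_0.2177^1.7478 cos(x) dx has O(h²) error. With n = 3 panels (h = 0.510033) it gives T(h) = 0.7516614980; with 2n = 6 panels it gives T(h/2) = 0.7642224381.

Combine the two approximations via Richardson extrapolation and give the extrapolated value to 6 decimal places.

Error is O(h^2); halving h shrinks it by 2^2 = 4.
4×0.7642224381 − 0.7516614980 = 2.3052282544
Denominator 4 − 1 = 3.
R = 2.3052282544/3 = 0.7684094181
Shift from A(h/2): +0.0041869800.

0.768409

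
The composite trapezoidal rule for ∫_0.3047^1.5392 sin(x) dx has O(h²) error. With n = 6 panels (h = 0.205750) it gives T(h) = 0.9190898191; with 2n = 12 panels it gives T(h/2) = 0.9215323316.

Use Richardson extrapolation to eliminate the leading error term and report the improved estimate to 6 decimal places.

Leading term ∝ h^2; use weight 4 = 2^2.
Top: 4(0.9215323316) − (0.9190898191) = 2.7670395073
2.7670395073 ÷ 3 = 0.9223465024

0.922347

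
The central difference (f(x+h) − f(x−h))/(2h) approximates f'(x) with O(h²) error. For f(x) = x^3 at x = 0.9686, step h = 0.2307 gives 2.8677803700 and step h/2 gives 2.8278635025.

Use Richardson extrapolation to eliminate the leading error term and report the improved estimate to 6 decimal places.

Order 2 gives 2^r = 4 and 2^r − 1 = 3.
Numerator 4 × A(h/2) − A(h) = 4 × 2.8278635025 − 2.8677803700 = 8.4436736400
Divide by 2^2 − 1 = 3.
R = 8.4436736400/3 = 2.8145578800

2.814558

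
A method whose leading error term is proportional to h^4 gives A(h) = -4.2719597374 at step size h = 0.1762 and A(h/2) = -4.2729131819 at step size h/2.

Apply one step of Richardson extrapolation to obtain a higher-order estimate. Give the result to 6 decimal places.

-4.272977

Method order is 4; weight 2^4 = 16.
2^4×A(h/2) = -68.3666109104; minus A(h) gives -64.0946511730.
Divide by 2^4 − 1 = 15.
(-64.0946511730) ÷ 15 = -4.2729767449
Gap between inputs: 9.534e-04; correction applied: −0.0000635630.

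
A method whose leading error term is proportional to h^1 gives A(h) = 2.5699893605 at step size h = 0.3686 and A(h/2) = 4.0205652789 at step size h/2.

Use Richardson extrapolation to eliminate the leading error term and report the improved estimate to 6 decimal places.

5.471141

Error is O(h^1); halving h shrinks it by 2^1 = 2.
Top: 2(4.0205652789) − (2.5699893605) = 5.4711411973
R = 5.4711411973/1 = 5.4711411973
Gap between inputs: 1.451e+00; correction applied: +1.4505759184.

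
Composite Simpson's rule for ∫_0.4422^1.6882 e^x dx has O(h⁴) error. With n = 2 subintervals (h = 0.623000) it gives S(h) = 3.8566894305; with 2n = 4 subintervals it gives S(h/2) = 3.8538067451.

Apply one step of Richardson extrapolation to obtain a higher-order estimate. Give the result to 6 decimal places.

Method order is 4; weight 2^4 = 16.
16*3.8538067451 = 61.6609079216; subtract 3.8566894305 → 57.8042184911
57.8042184911 ÷ 15 = 3.8536145661
Shift from A(h/2): −0.0001921790.

3.853615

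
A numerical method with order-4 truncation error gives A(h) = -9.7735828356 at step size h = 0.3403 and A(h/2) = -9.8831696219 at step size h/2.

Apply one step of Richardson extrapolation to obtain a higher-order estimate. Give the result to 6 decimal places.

r = 4, so 2^r = 16.
A(h/2) − A(h) = -9.8831696219 − (-9.7735828356) = -0.1095867863
Correction (A(h/2) − A(h))/(16 − 1) = (-0.1095867863)/15 = -0.0073057858
R = A(h/2) + (A(h/2) − A(h))/15 = -9.8831696219 − 0.0073057858 = -9.8904754077

-9.890475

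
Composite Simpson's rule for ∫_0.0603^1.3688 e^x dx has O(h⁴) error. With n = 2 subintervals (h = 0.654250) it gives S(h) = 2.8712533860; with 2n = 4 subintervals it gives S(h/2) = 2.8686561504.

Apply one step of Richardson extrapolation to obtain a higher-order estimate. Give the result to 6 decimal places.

2.868483

Error is O(h^4); halving h shrinks it by 2^4 = 16.
Weighted: 45.8984984064 − 2.8712533860 = 43.0272450204
43.0272450204 ÷ 15 = 2.8684830014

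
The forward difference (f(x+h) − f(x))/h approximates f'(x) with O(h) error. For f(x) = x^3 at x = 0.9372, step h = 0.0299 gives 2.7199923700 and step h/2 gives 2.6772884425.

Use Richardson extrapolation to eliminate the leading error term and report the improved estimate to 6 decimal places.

Order 1 gives 2^r = 2 and 2^r − 1 = 1.
Weighted: 5.3545768850 − 2.7199923700 = 2.6345845150
(2 × 2.6772884425 − 2.7199923700)/(2 − 1) = 2.6345845150
Gap between inputs: 4.270e-02; correction applied: −0.0427039275.

2.634585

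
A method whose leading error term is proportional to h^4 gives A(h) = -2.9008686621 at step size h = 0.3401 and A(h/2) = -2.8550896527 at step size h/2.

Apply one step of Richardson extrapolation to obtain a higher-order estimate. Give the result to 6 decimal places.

Leading term ∝ h^4; use weight 16 = 2^4.
Difference of the inputs: -2.8550896527 − (-2.9008686621) = 0.0457790094
Correction (A(h/2) − A(h))/(16 − 1) = 0.0457790094/15 = 0.0030519340
R = -2.8550896527 + 0.0030519340 = -2.8520377187

-2.852038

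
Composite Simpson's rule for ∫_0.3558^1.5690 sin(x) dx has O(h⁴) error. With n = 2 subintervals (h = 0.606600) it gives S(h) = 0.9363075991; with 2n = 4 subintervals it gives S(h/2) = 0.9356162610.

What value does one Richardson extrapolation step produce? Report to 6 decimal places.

r = 4: numerator weight 16, denominator 15.
Difference of the inputs: 0.9356162610 − 0.9363075991 = -0.0006913381
Correction (A(h/2) − A(h))/(16 − 1) = (-0.0006913381)/15 = -0.0000460892
R = A(h/2) + (A(h/2) − A(h))/15 = 0.9356162610 − 0.0000460892 = 0.9355701718

0.935570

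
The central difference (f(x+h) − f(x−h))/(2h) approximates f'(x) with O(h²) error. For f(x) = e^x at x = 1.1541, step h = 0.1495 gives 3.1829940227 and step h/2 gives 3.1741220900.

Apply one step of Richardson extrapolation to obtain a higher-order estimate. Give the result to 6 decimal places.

Order 2 gives 2^r = 4 and 2^r − 1 = 3.
4*3.1741220900 = 12.6964883600; 12.6964883600 − 3.1829940227 = 9.5134943373
Denominator 4 − 1 = 3.
9.5134943373 ÷ 3 = 3.1711647791
Shift from A(h/2): −0.0029573109.

3.171165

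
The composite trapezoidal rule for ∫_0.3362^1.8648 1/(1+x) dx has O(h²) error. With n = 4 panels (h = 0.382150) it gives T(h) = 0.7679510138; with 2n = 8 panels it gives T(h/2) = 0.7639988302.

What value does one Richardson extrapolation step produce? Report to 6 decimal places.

0.762681

Method order is 2; weight 2^2 = 4.
Weighted: 3.0559953208 − 0.7679510138 = 2.2880443070
Denominator 4 − 1 = 3.
Result: 0.7626814357
Correction |R − A(h/2)| = 1.317e-03; gap |A(h/2) − A(h)| = 3.952e-03.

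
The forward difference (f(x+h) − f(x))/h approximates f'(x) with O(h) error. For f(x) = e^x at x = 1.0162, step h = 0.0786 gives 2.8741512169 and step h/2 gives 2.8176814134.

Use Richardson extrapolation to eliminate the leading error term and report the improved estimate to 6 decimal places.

2.761212

Error is O(h^1); halving h shrinks it by 2^1 = 2.
Top: 2(2.8176814134) − (2.8741512169) = 2.7612116099
Denominator 2 − 1 = 1.
So the Richardson estimate is 2.7612116099.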